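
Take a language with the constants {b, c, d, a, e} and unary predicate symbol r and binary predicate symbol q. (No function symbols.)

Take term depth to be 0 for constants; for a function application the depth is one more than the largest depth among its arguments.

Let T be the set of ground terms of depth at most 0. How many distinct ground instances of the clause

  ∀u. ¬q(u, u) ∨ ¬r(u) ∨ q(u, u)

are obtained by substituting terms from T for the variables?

Ground terms of depth ≤ 0:
  With no function symbols every ground term is a constant, so there are exactly 5 ground terms at every depth bound.
  N_0 = 5
So there are 5 ground terms available for substitution.
There is 1 variable to instantiate (u),  occurring in at least one literal, so different choices give different ground instances.
Number of ground instances = 5.

5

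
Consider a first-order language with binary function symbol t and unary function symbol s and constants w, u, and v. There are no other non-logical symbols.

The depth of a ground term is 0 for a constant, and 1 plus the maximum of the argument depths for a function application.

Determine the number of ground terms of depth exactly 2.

Let N_k count ground terms of depth at most k. Each non-constant term of depth ≤ k is some function symbol applied to depth-≤(k−1) arguments, giving N_k = 3 + N_{k-1}^2 + N_{k-1}.
N_0 = 3
N_1 = 3 + 3^2 + 3 = 15
N_2 = 3 + 15^2 + 15 = 243
Terms of depth exactly 2: N_2 − N_1 = 243 − 15 = 228.

228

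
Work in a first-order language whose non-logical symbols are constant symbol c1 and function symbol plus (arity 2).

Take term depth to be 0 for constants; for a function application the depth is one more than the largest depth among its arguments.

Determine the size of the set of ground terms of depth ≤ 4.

If N_k denotes the number of depth-≤k ground terms, the 1 constant gives N_0 = 1, and each function symbol of arity r contributes N_{k-1}^r new terms at level k: N_k = 1 + N_{k-1}^2.
N_0 = 1
N_1 = 1 + 1^2 = 2
N_2 = 1 + 2^2 = 5
N_3 = 1 + 5^2 = 26
N_4 = 1 + 26^2 = 677

677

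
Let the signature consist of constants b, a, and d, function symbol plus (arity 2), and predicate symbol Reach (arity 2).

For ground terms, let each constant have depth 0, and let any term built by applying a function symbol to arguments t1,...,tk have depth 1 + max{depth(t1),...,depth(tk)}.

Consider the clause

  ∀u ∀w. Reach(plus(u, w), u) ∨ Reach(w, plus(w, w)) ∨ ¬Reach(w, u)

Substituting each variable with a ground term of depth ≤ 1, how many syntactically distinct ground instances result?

Ground terms of depth ≤ 1:
  If N_k denotes the number of depth-≤k ground terms, the 3 constants give N_0 = 3, and each function symbol of arity r contributes N_{k-1}^r new terms at level k: N_k = 3 + N_{k-1}^2.
  N_0 = 3
  N_1 = 3 + 3^2 = 12
So there are 12 ground terms available for substitution.
The body mentions every one of the 2 quantified variables; since ground terms form a free algebra, no two substitutions collapse to the same formula.
Number of ground instances = 12^2 = 144.

144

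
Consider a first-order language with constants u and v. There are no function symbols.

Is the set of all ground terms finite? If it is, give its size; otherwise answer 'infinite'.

There are no function symbols, so every ground term is one of the 2 constants.
The Herbrand universe is {u, v}, which is finite with 2 elements.

2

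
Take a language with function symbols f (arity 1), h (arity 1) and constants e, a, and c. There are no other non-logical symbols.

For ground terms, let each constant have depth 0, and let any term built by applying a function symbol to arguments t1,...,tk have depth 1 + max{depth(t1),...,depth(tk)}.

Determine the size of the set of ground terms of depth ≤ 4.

93

Let N_k = |{terms of depth ≤ k}|. Then N_0 = 3 and N_k = 3 + N_{k-1} + N_{k-1} for k ≥ 1 (one summand per function symbol, arity giving the exponent).
N_0 = 3
N_1 = 3 + 3 + 3 = 9
N_2 = 3 + 9 + 9 = 21
N_3 = 3 + 21 + 21 = 45
N_4 = 3 + 45 + 45 = 93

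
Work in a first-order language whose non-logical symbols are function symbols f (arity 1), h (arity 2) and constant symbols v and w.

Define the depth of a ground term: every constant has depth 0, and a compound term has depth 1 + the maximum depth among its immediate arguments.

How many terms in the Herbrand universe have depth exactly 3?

5478

Let N_k count ground terms of depth at most k. Each non-constant term of depth ≤ k is some function symbol applied to depth-≤(k−1) arguments, giving N_k = 2 + N_{k-1} + N_{k-1}^2.
N_0 = 2
N_1 = 2 + 2 + 2^2 = 8
N_2 = 2 + 8 + 8^2 = 74
N_3 = 2 + 74 + 74^2 = 5552
Terms of depth exactly 3: N_3 − N_2 = 5552 − 74 = 5478.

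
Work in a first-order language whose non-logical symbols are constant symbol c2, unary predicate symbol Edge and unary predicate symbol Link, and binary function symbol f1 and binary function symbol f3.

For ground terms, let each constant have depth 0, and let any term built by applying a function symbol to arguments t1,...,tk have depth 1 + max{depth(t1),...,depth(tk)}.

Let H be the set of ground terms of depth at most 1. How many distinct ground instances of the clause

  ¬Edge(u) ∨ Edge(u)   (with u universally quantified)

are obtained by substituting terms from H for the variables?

3

Ground terms of depth ≤ 1:
  If N_k denotes the number of depth-≤k ground terms, the 1 constant gives N_0 = 1, and each function symbol of arity r contributes N_{k-1}^r new terms at level k: N_k = 1 + N_{k-1}^2 + N_{k-1}^2.
  N_0 = 1
  N_1 = 1 + 1^2 + 1^2 = 3
  Explicitly: c2, f1(c2, c2), f3(c2, c2).
So there are 3 ground terms available for substitution.
The clause has 1 distinct variable (u), which appears in the body. In the free term algebra distinct substitutions yield syntactically distinct ground instances.
Number of ground instances = 3.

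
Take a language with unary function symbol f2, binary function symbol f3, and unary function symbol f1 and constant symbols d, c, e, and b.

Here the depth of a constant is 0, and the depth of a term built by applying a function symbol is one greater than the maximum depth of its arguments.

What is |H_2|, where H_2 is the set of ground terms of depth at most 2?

844

If N_k denotes the number of depth-≤k ground terms, the 4 constants give N_0 = 4, and each function symbol of arity r contributes N_{k-1}^r new terms at level k: N_k = 4 + N_{k-1} + N_{k-1}^2 + N_{k-1}.
N_0 = 4
N_1 = 4 + 4 + 4^2 + 4 = 28
N_2 = 4 + 28 + 28^2 + 28 = 844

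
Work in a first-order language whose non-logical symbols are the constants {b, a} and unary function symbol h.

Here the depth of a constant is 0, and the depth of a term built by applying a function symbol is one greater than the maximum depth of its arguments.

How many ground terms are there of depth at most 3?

Let N_k = |{terms of depth ≤ k}|. Then N_0 = 2 and N_k = 2 + N_{k-1} for k ≥ 1 (one summand per function symbol, arity giving the exponent).
N_0 = 2
N_1 = 2 + 2 = 4
N_2 = 2 + 4 = 6
N_3 = 2 + 6 = 8

8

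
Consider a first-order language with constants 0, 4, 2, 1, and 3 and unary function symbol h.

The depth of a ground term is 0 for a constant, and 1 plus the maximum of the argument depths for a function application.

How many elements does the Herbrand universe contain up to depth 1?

Count level by level. With function symbols h/1, the terms of depth ≤ k are the 5 constants together with each function applied to depth-≤(k−1) tuples, so N_k = 5 + N_{k-1}.
N_0 = 5
N_1 = 5 + 5 = 10

10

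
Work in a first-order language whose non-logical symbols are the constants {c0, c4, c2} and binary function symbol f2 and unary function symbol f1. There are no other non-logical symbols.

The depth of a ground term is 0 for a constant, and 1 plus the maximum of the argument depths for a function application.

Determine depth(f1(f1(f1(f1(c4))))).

depth(f1(c4)) = 1 + depth(c4) = 1 + 0 = 1
depth(f1(f1(c4))) = 1 + depth(f1(c4)) = 1 + 1 = 2
depth(f1(f1(f1(c4)))) = 1 + depth(f1(f1(c4))) = 1 + 2 = 3
depth(f1(f1(f1(f1(c4))))) = 1 + depth(f1(f1(f1(c4)))) = 1 + 3 = 4

4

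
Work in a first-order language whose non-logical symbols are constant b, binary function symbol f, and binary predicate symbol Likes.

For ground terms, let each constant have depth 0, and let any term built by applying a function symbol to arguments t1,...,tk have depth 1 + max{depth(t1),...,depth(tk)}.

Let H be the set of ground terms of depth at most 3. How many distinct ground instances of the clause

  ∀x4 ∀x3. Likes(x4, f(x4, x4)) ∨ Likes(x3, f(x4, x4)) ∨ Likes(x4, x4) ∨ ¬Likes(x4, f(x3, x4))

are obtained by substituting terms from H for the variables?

676

Ground terms of depth ≤ 3:
  If N_k denotes the number of depth-≤k ground terms, the 1 constant gives N_0 = 1, and each function symbol of arity r contributes N_{k-1}^r new terms at level k: N_k = 1 + N_{k-1}^2.
  N_0 = 1
  N_1 = 1 + 1^2 = 2
  N_2 = 1 + 2^2 = 5
  N_3 = 1 + 5^2 = 26
So there are 26 ground terms available for substitution.
There are 2 variables to instantiate (x4, x3), each occurring in at least one literal, so different choices give different ground instances.
Number of ground instances = 26^2 = 676.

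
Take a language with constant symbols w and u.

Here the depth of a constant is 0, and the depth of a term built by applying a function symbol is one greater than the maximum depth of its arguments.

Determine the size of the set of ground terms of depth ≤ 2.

2

With no function symbols every ground term is a constant, so there are exactly 2 ground terms at every depth bound.
N_0 = 2
N_1 = 2
N_2 = 2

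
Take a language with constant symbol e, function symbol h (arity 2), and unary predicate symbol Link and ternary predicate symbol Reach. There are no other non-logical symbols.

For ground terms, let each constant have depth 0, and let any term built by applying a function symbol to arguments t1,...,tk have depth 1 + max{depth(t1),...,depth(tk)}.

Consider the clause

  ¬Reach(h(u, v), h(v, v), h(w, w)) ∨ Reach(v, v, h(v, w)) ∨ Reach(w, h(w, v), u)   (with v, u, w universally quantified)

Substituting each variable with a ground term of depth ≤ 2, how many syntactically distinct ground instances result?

125

Ground terms of depth ≤ 2:
  Count level by level. With function symbols h/2, the terms of depth ≤ k are the 1 constant together with each function applied to depth-≤(k−1) tuples, so N_k = 1 + N_{k-1}^2.
  N_0 = 1
  N_1 = 1 + 1^2 = 2
  N_2 = 1 + 2^2 = 5
  Explicitly: e, h(e, e), h(e, h(e, e)), h(h(e, e), e), h(h(e, e), h(e, e)).
So there are 5 ground terms available for substitution.
The clause has 3 distinct variables (v, u, w), each appearing in the body. In the free term algebra distinct substitutions yield syntactically distinct ground instances.
Number of ground instances = 5^3 = 125.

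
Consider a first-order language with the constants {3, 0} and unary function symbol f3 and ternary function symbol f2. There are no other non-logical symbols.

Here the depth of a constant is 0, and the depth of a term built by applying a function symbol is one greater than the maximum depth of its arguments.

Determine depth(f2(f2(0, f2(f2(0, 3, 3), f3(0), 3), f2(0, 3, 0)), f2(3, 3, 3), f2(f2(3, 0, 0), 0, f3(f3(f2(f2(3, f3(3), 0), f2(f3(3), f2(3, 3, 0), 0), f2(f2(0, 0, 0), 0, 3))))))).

depth(f2(0, 3, 3)) = 1 + max(0, 0, 0) = 1
depth(f3(0)) = 1 + depth(0) = 1 + 0 = 1
depth(f2(f2(0, 3, 3), f3(0), 3)) = 1 + max(1, 1, 0) = 2
depth(f2(0, 3, 0)) = 1 + max(0, 0, 0) = 1
depth(f2(0, f2(f2(0, 3, 3), f3(0), 3), f2(0, 3, 0))) = 1 + max(0, 2, 1) = 3
depth(f2(3, 3, 3)) = 1 + max(0, 0, 0) = 1
depth(f2(3, 0, 0)) = 1 + max(0, 0, 0) = 1
depth(f3(3)) = 1 + depth(3) = 1 + 0 = 1
depth(f2(3, f3(3), 0)) = 1 + max(0, 1, 0) = 2
depth(f2(3, 3, 0)) = 1 + max(0, 0, 0) = 1
depth(f2(f3(3), f2(3, 3, 0), 0)) = 1 + max(1, 1, 0) = 2
depth(f2(0, 0, 0)) = 1 + max(0, 0, 0) = 1
depth(f2(f2(0, 0, 0), 0, 3)) = 1 + max(1, 0, 0) = 2
depth(f2(f2(3, f3(3), 0), f2(f3(3), f2(3, 3, 0), 0), f2(f2(0, 0, 0), 0, 3))) = 1 + max(2, 2, 2) = 3
depth(f3(f2(f2(3, f3(3), 0), f2(f3(3), f2(3, 3, 0), 0), f2(f2(0, 0, 0), 0, 3)))) = 1 + depth(f2(f2(3, f3(3), 0), f2(f3(3), f2(3, 3, 0), 0), f2(f2(0, 0, 0), 0, 3))) = 1 + 3 = 4
depth(f3(f3(f2(f2(3, f3(3), 0), f2(f3(3), f2(3, 3, 0), 0), f2(f2(0, 0, 0), 0, 3))))) = 1 + depth(f3(f2(f2(3, f3(3), 0), f2(f3(3), f2(3, 3, 0), 0), f2(f2(0, 0, 0), 0, 3)))) = 1 + 4 = 5
depth(f2(f2(3, 0, 0), 0, f3(f3(f2(f2(3, f3(3), 0), f2(f3(3), f2(3, 3, 0), 0), f2(f2(0, 0, 0), 0, 3)))))) = 1 + max(1, 0, 5) = 6
depth(f2(f2(0, f2(f2(0, 3, 3), f3(0), 3), f2(0, 3, 0)), f2(3, 3, 3), f2(f2(3, 0, 0), 0, f3(f3(f2(f2(3, f3(3), 0), f2(f3(3), f2(3, 3, 0), 0), f2(f2(0, 0, 0), 0, 3))))))) = 1 + max(3, 1, 6) = 7

7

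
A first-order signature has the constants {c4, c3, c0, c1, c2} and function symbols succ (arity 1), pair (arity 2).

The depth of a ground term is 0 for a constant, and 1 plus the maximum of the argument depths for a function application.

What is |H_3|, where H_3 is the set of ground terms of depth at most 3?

Write N_k for the number of ground terms of depth ≤ k. A term of depth ≤ k is either a constant or a function symbol applied to arguments of depth ≤ k−1, so N_k = 5 + N_{k-1} + N_{k-1}^2.
N_0 = 5
N_1 = 5 + 5 + 5^2 = 35
N_2 = 5 + 35 + 35^2 = 1265
N_3 = 5 + 1265 + 1265^2 = 1601495

1601495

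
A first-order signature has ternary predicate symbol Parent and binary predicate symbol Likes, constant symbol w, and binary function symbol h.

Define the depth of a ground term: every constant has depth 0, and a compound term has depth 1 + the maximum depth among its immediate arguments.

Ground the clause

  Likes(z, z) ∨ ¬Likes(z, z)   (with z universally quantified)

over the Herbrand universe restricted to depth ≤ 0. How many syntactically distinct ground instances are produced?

1

Ground terms of depth ≤ 0:
  Count level by level. With function symbols h/2, the terms of depth ≤ k are the 1 constant together with each function applied to depth-≤(k−1) tuples, so N_k = 1 + N_{k-1}^2.
  N_0 = 1
So there is exactly 1 ground term available for substitution.
The clause has 1 distinct variable (z), which appears in the body. In the free term algebra distinct substitutions yield syntactically distinct ground instances.
Number of ground instances = 1.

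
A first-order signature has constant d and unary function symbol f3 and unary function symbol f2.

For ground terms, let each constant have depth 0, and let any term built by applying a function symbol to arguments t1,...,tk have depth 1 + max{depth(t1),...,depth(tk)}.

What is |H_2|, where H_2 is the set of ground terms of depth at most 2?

7

Let N_k = |{terms of depth ≤ k}|. Then N_0 = 1 and N_k = 1 + N_{k-1} + N_{k-1} for k ≥ 1 (one summand per function symbol, arity giving the exponent).
N_0 = 1
N_1 = 1 + 1 + 1 = 3
N_2 = 1 + 3 + 3 = 7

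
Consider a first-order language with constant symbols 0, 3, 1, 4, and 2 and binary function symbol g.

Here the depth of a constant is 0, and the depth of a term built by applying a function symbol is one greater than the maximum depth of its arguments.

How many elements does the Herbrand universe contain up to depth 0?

5

Write N_k for the number of ground terms of depth ≤ k. A term of depth ≤ k is either a constant or a function symbol applied to arguments of depth ≤ k−1, so N_k = 5 + N_{k-1}^2.
N_0 = 5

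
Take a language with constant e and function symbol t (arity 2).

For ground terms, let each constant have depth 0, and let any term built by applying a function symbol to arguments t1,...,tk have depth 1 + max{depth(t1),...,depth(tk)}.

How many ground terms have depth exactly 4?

Count level by level. With function symbols t/2, the terms of depth ≤ k are the 1 constant together with each function applied to depth-≤(k−1) tuples, so N_k = 1 + N_{k-1}^2.
N_0 = 1
N_1 = 1 + 1^2 = 2
N_2 = 1 + 2^2 = 5
N_3 = 1 + 5^2 = 26
N_4 = 1 + 26^2 = 677
Terms of depth exactly 4: N_4 − N_3 = 677 − 26 = 651.

651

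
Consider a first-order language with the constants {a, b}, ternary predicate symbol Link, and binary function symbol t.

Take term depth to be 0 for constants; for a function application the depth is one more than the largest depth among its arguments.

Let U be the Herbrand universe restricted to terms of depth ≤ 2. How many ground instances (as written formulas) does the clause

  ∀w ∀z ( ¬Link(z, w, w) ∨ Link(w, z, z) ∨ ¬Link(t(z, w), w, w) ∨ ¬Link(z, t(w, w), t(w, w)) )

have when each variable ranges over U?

Ground terms of depth ≤ 2:
  Count level by level. With function symbols t/2, the terms of depth ≤ k are the 2 constants together with each function applied to depth-≤(k−1) tuples, so N_k = 2 + N_{k-1}^2.
  N_0 = 2
  N_1 = 2 + 2^2 = 6
  N_2 = 2 + 6^2 = 38
So there are 38 ground terms available for substitution.
There are 2 variables to instantiate (w, z), each occurring in at least one literal, so different choices give different ground instances.
Number of ground instances = 38^2 = 1444.

1444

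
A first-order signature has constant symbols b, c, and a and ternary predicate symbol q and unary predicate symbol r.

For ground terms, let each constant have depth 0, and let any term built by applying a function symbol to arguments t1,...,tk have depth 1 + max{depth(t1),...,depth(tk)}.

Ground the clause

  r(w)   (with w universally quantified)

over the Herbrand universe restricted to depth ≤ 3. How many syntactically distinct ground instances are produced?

3

Ground terms of depth ≤ 3:
  With no function symbols every ground term is a constant, so there are exactly 3 ground terms at every depth bound.
  N_0 = 3
  N_1 = 3
  N_2 = 3
  N_3 = 3
  Explicitly: b, c, a.
So there are 3 ground terms available for substitution.
The body mentions the single quantified variable w; since ground terms form a free algebra, no two substitutions collapse to the same formula.
Number of ground instances = 3.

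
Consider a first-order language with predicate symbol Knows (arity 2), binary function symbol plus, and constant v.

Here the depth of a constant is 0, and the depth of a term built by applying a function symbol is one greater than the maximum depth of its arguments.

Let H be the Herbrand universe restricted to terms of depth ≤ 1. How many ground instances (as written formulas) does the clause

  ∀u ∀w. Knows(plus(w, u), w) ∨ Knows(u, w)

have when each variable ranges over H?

4

Ground terms of depth ≤ 1:
  Write N_k for the number of ground terms of depth ≤ k. A term of depth ≤ k is either a constant or a function symbol applied to arguments of depth ≤ k−1, so N_k = 1 + N_{k-1}^2.
  N_0 = 1
  N_1 = 1 + 1^2 = 2
  Explicitly: v, plus(v, v).
So there are 2 ground terms available for substitution.
The body mentions every one of the 2 quantified variables; since ground terms form a free algebra, no two substitutions collapse to the same formula.
Number of ground instances = 2^2 = 4.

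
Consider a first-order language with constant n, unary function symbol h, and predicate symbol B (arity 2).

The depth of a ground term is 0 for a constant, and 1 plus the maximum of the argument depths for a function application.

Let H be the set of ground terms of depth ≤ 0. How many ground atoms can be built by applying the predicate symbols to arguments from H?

First count ground terms of depth ≤ 0.
If N_k denotes the number of depth-≤k ground terms, the 1 constant gives N_0 = 1, and each function symbol of arity r contributes N_{k-1}^r new terms at level k: N_k = 1 + N_{k-1}.
N_0 = 1
So |H| = 1.
A ground atom is a predicate applied to a tuple of terms from H, so the count is the sum over predicates of |H|^arity:
  B: 1^2 = 1
Total ground atoms: 1.

1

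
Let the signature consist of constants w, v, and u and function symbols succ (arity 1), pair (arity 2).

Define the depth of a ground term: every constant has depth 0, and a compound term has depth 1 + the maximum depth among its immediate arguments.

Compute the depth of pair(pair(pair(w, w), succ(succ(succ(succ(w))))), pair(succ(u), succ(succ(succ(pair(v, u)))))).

depth(pair(w, w)) = 1 + max(0, 0) = 1
depth(succ(w)) = 1 + depth(w) = 1 + 0 = 1
depth(succ(succ(w))) = 1 + depth(succ(w)) = 1 + 1 = 2
depth(succ(succ(succ(w)))) = 1 + depth(succ(succ(w))) = 1 + 2 = 3
depth(succ(succ(succ(succ(w))))) = 1 + depth(succ(succ(succ(w)))) = 1 + 3 = 4
depth(pair(pair(w, w), succ(succ(succ(succ(w)))))) = 1 + max(1, 4) = 5
depth(succ(u)) = 1 + depth(u) = 1 + 0 = 1
depth(pair(v, u)) = 1 + max(0, 0) = 1
depth(succ(pair(v, u))) = 1 + depth(pair(v, u)) = 1 + 1 = 2
depth(succ(succ(pair(v, u)))) = 1 + depth(succ(pair(v, u))) = 1 + 2 = 3
depth(succ(succ(succ(pair(v, u))))) = 1 + depth(succ(succ(pair(v, u)))) = 1 + 3 = 4
depth(pair(succ(u), succ(succ(succ(pair(v, u)))))) = 1 + max(1, 4) = 5
depth(pair(pair(pair(w, w), succ(succ(succ(succ(w))))), pair(succ(u), succ(succ(succ(pair(v, u))))))) = 1 + max(5, 5) = 6

6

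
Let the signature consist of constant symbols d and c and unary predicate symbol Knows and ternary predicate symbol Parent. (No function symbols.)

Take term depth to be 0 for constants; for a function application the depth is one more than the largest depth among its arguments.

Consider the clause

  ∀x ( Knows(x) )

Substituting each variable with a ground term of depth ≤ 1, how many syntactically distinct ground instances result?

2

Ground terms of depth ≤ 1:
  With no function symbols every ground term is a constant, so there are exactly 2 ground terms at every depth bound.
  N_0 = 2
  N_1 = 2
  Explicitly: d, c.
So there are 2 ground terms available for substitution.
The body mentions the single quantified variable x; since ground terms form a free algebra, no two substitutions collapse to the same formula.
Number of ground instances = 2.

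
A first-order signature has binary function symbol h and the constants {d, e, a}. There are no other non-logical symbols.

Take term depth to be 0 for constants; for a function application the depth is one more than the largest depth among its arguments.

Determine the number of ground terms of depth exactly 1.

If N_k denotes the number of depth-≤k ground terms, the 3 constants give N_0 = 3, and each function symbol of arity r contributes N_{k-1}^r new terms at level k: N_k = 3 + N_{k-1}^2.
N_0 = 3
N_1 = 3 + 3^2 = 12
Terms of depth exactly 1: N_1 − N_0 = 12 − 3 = 9.

9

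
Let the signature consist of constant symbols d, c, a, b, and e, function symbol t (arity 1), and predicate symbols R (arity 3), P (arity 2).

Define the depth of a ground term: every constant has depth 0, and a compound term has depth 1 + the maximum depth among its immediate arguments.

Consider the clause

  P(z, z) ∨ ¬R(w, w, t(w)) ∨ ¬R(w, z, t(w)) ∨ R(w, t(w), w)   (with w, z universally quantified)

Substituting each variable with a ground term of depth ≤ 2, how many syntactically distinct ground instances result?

225

Ground terms of depth ≤ 2:
  If N_k denotes the number of depth-≤k ground terms, the 5 constants give N_0 = 5, and each function symbol of arity r contributes N_{k-1}^r new terms at level k: N_k = 5 + N_{k-1}.
  N_0 = 5
  N_1 = 5 + 5 = 10
  N_2 = 5 + 10 = 15
So there are 15 ground terms available for substitution.
The clause has 2 distinct variables (w, z), each appearing in the body. In the free term algebra distinct substitutions yield syntactically distinct ground instances.
Number of ground instances = 15^2 = 225.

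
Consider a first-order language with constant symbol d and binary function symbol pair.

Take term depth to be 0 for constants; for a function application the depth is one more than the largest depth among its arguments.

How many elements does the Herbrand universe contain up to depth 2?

If N_k denotes the number of depth-≤k ground terms, the 1 constant gives N_0 = 1, and each function symbol of arity r contributes N_{k-1}^r new terms at level k: N_k = 1 + N_{k-1}^2.
N_0 = 1
N_1 = 1 + 1^2 = 2
N_2 = 1 + 2^2 = 5
Explicitly: d, pair(d, d), pair(d, pair(d, d)), pair(pair(d, d), d), pair(pair(d, d), pair(d, d)).

5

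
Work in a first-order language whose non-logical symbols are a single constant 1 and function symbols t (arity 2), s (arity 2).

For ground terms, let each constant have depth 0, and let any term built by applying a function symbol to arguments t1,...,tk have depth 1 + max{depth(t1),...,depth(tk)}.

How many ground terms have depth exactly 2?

16

If N_k denotes the number of depth-≤k ground terms, the 1 constant gives N_0 = 1, and each function symbol of arity r contributes N_{k-1}^r new terms at level k: N_k = 1 + N_{k-1}^2 + N_{k-1}^2.
N_0 = 1
N_1 = 1 + 1^2 + 1^2 = 3
N_2 = 1 + 3^2 + 3^2 = 19
Terms of depth exactly 2: N_2 − N_1 = 19 − 3 = 16.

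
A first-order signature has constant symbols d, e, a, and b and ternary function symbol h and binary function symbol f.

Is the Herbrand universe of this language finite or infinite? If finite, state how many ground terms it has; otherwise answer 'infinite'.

The signature has at least one function symbol (h, arity 3) and at least one constant (d).
Iterating h gives infinitely many distinct ground terms: d, h(d, d, d), h(h(d, d, d), h(d, d, d), h(d, d, d)), ...
So the Herbrand universe is infinite.

infinite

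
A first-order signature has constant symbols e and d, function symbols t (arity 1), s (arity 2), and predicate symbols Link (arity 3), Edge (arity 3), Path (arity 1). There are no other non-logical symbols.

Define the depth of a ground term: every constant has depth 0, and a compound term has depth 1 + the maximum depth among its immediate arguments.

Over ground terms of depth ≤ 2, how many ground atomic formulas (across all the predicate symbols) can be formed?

First count ground terms of depth ≤ 2.
Count level by level. With function symbols t/1, s/2, the terms of depth ≤ k are the 2 constants together with each function applied to depth-≤(k−1) tuples, so N_k = 2 + N_{k-1} + N_{k-1}^2.
N_0 = 2
N_1 = 2 + 2 + 2^2 = 8
N_2 = 2 + 8 + 8^2 = 74
So |H| = 74.
For each predicate symbol, the number of ground atoms is |H| raised to its arity; summing:
  Link: 74^3 = 405224;  Edge: 74^3 = 405224;  Path: 74
Total ground atoms: 405224 + 405224 + 74 = 810522.

810522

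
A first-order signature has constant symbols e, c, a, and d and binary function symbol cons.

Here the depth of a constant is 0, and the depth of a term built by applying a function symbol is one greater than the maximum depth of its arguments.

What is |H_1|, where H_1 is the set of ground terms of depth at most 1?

20

If N_k denotes the number of depth-≤k ground terms, the 4 constants give N_0 = 4, and each function symbol of arity r contributes N_{k-1}^r new terms at level k: N_k = 4 + N_{k-1}^2.
N_0 = 4
N_1 = 4 + 4^2 = 20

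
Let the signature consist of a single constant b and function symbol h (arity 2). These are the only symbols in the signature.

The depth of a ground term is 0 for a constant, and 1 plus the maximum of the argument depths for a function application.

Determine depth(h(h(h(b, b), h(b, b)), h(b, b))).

depth(h(b, b)) = 1 + max(0, 0) = 1
depth(h(h(b, b), h(b, b))) = 1 + max(1, 1) = 2
depth(h(h(h(b, b), h(b, b)), h(b, b))) = 1 + max(2, 1) = 3

3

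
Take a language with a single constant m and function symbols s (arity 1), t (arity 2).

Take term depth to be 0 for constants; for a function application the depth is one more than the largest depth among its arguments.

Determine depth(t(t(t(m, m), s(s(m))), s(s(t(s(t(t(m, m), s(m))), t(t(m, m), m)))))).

depth(t(m, m)) = 1 + max(0, 0) = 1
depth(s(m)) = 1 + depth(m) = 1 + 0 = 1
depth(s(s(m))) = 1 + depth(s(m)) = 1 + 1 = 2
depth(t(t(m, m), s(s(m)))) = 1 + max(1, 2) = 3
depth(t(t(m, m), s(m))) = 1 + max(1, 1) = 2
depth(s(t(t(m, m), s(m)))) = 1 + depth(t(t(m, m), s(m))) = 1 + 2 = 3
depth(t(t(m, m), m)) = 1 + max(1, 0) = 2
depth(t(s(t(t(m, m), s(m))), t(t(m, m), m))) = 1 + max(3, 2) = 4
depth(s(t(s(t(t(m, m), s(m))), t(t(m, m), m)))) = 1 + depth(t(s(t(t(m, m), s(m))), t(t(m, m), m))) = 1 + 4 = 5
depth(s(s(t(s(t(t(m, m), s(m))), t(t(m, m), m))))) = 1 + depth(s(t(s(t(t(m, m), s(m))), t(t(m, m), m)))) = 1 + 5 = 6
depth(t(t(t(m, m), s(s(m))), s(s(t(s(t(t(m, m), s(m))), t(t(m, m), m)))))) = 1 + max(3, 6) = 7

7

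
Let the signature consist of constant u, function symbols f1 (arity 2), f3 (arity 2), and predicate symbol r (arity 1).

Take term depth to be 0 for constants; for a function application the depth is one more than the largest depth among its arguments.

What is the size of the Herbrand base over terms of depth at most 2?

First count ground terms of depth ≤ 2.
If N_k denotes the number of depth-≤k ground terms, the 1 constant gives N_0 = 1, and each function symbol of arity r contributes N_{k-1}^r new terms at level k: N_k = 1 + N_{k-1}^2 + N_{k-1}^2.
N_0 = 1
N_1 = 1 + 1^2 + 1^2 = 3
N_2 = 1 + 3^2 + 3^2 = 19
So |H| = 19.
For each predicate symbol, the number of ground atoms is |H| raised to its arity; summing:
  r: 19
Total ground atoms: 19.

19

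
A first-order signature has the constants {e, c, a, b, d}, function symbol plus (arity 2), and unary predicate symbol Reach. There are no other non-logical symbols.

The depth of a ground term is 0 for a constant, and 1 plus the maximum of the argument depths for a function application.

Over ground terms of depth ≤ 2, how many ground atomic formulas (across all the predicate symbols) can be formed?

905

First count ground terms of depth ≤ 2.
Let N_k count ground terms of depth at most k. Each non-constant term of depth ≤ k is some function symbol applied to depth-≤(k−1) arguments, giving N_k = 5 + N_{k-1}^2.
N_0 = 5
N_1 = 5 + 5^2 = 30
N_2 = 5 + 30^2 = 905
So |H| = 905.
A ground atom is a predicate applied to a tuple of terms from H, so the count is the sum over predicates of |H|^arity:
  Reach: 905
Total ground atoms: 905.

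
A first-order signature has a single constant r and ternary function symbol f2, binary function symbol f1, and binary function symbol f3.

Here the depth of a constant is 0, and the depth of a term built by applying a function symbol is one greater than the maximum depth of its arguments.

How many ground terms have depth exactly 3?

931395

If N_k denotes the number of depth-≤k ground terms, the 1 constant gives N_0 = 1, and each function symbol of arity r contributes N_{k-1}^r new terms at level k: N_k = 1 + N_{k-1}^3 + N_{k-1}^2 + N_{k-1}^2.
N_0 = 1
N_1 = 1 + 1^3 + 1^2 + 1^2 = 4
N_2 = 1 + 4^3 + 4^2 + 4^2 = 97
N_3 = 1 + 97^3 + 97^2 + 97^2 = 931492
Terms of depth exactly 3: N_3 − N_2 = 931492 − 97 = 931395.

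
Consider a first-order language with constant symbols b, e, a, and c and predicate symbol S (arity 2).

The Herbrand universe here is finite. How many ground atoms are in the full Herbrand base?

With no function symbols, the Herbrand universe is just the 4 constants.
Ground atoms per predicate: S: 4^2 = 16.
Herbrand base size = 16 = 16.

16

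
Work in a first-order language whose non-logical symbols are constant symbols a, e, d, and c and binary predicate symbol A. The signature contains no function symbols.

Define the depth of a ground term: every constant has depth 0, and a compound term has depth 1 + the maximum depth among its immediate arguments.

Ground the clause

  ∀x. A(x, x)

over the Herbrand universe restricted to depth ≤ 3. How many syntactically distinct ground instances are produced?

Ground terms of depth ≤ 3:
  With no function symbols every ground term is a constant, so there are exactly 4 ground terms at every depth bound.
  N_0 = 4
  N_1 = 4
  N_2 = 4
  N_3 = 4
  Explicitly: a, e, d, c.
So there are 4 ground terms available for substitution.
The clause has 1 distinct variable (x), which appears in the body. In the free term algebra distinct substitutions yield syntactically distinct ground instances.
Number of ground instances = 4.

4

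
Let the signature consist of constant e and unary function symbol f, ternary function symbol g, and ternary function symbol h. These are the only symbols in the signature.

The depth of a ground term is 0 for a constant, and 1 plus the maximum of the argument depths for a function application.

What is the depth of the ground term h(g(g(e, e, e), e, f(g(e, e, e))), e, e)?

depth(g(e, e, e)) = 1 + max(0, 0, 0) = 1
depth(f(g(e, e, e))) = 1 + depth(g(e, e, e)) = 1 + 1 = 2
depth(g(g(e, e, e), e, f(g(e, e, e)))) = 1 + max(1, 0, 2) = 3
depth(h(g(g(e, e, e), e, f(g(e, e, e))), e, e)) = 1 + max(3, 0, 0) = 4

4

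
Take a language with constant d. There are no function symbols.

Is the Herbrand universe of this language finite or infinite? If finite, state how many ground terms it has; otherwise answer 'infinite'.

There are no function symbols, so the only ground term is the single constant.
The Herbrand universe is {d}, finite with 1 element.

1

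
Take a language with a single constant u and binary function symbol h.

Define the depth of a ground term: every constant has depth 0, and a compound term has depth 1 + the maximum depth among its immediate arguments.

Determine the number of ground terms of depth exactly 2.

Count level by level. With function symbols h/2, the terms of depth ≤ k are the 1 constant together with each function applied to depth-≤(k−1) tuples, so N_k = 1 + N_{k-1}^2.
N_0 = 1
N_1 = 1 + 1^2 = 2
N_2 = 1 + 2^2 = 5
Terms of depth exactly 2: N_2 − N_1 = 5 − 2 = 3.

3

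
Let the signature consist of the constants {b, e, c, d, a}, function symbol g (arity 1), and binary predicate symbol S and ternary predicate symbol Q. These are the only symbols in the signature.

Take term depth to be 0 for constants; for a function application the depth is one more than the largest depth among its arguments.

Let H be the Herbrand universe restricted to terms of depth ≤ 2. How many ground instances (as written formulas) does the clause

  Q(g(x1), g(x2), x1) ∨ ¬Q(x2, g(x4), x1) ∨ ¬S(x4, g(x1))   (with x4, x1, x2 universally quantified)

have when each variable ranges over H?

3375

Ground terms of depth ≤ 2:
  Write N_k for the number of ground terms of depth ≤ k. A term of depth ≤ k is either a constant or a function symbol applied to arguments of depth ≤ k−1, so N_k = 5 + N_{k-1}.
  N_0 = 5
  N_1 = 5 + 5 = 10
  N_2 = 5 + 10 = 15
So there are 15 ground terms available for substitution.
Each of x4, x1, x2 ranges independently over the available ground terms, and distinct assignments produce distinct instances.
Number of ground instances = 15^3 = 3375.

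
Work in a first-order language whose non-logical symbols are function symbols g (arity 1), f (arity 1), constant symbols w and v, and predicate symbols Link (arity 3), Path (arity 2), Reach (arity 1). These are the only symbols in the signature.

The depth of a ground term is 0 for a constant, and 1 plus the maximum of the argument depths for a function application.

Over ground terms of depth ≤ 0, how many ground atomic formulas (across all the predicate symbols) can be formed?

14

First count ground terms of depth ≤ 0.
Count level by level. With function symbols g/1, f/1, the terms of depth ≤ k are the 2 constants together with each function applied to depth-≤(k−1) tuples, so N_k = 2 + N_{k-1} + N_{k-1}.
N_0 = 2
Explicitly: w, v.
So |H| = 2.
Each predicate of arity r yields |H|^r ground atoms (one per choice of an r-tuple from H):
  Link: 2^3 = 8;  Path: 2^2 = 4;  Reach: 2
Total ground atoms: 8 + 4 + 2 = 14.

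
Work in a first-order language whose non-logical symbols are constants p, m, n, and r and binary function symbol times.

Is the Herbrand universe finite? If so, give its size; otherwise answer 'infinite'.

infinite

The signature has at least one function symbol (times, arity 2) and at least one constant (p).
Iterating times gives infinitely many distinct ground terms: p, times(p, p), times(times(p, p), times(p, p)), ...
So the Herbrand universe is infinite.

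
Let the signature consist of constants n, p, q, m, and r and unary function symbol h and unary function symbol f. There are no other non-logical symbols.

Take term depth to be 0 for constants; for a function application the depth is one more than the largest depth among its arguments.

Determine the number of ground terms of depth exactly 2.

Let N_k = |{terms of depth ≤ k}|. Then N_0 = 5 and N_k = 5 + N_{k-1} + N_{k-1} for k ≥ 1 (one summand per function symbol, arity giving the exponent).
N_0 = 5
N_1 = 5 + 5 + 5 = 15
N_2 = 5 + 15 + 15 = 35
Terms of depth exactly 2: N_2 − N_1 = 35 − 15 = 20.

20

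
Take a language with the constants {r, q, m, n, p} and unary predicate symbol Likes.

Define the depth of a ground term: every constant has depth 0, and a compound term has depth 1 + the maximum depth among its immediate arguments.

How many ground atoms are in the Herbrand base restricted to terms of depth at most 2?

5

First count ground terms of depth ≤ 2.
With no function symbols every ground term is a constant, so there are exactly 5 ground terms at every depth bound.
N_0 = 5
N_1 = 5
N_2 = 5
Explicitly: r, q, m, n, p.
So |H| = 5.
For each predicate symbol, the number of ground atoms is |H| raised to its arity; summing:
  Likes: 5
Total ground atoms: 5.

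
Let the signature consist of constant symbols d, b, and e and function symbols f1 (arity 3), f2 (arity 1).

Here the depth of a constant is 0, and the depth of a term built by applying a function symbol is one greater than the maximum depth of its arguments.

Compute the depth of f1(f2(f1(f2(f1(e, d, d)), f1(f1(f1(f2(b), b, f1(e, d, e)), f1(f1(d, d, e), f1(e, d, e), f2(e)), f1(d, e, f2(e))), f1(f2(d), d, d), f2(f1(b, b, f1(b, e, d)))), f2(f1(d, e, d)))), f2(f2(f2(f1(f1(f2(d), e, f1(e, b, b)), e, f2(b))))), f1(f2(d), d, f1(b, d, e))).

7

depth(f1(e, d, d)) = 1 + max(0, 0, 0) = 1
depth(f2(f1(e, d, d))) = 1 + depth(f1(e, d, d)) = 1 + 1 = 2
depth(f2(b)) = 1 + depth(b) = 1 + 0 = 1
depth(f1(e, d, e)) = 1 + max(0, 0, 0) = 1
depth(f1(f2(b), b, f1(e, d, e))) = 1 + max(1, 0, 1) = 2
depth(f1(d, d, e)) = 1 + max(0, 0, 0) = 1
depth(f2(e)) = 1 + depth(e) = 1 + 0 = 1
depth(f1(f1(d, d, e), f1(e, d, e), f2(e))) = 1 + max(1, 1, 1) = 2
depth(f1(d, e, f2(e))) = 1 + max(0, 0, 1) = 2
depth(f1(f1(f2(b), b, f1(e, d, e)), f1(f1(d, d, e), f1(e, d, e), f2(e)), f1(d, e, f2(e)))) = 1 + max(2, 2, 2) = 3
depth(f2(d)) = 1 + depth(d) = 1 + 0 = 1
depth(f1(f2(d), d, d)) = 1 + max(1, 0, 0) = 2
depth(f1(b, e, d)) = 1 + max(0, 0, 0) = 1
depth(f1(b, b, f1(b, e, d))) = 1 + max(0, 0, 1) = 2
depth(f2(f1(b, b, f1(b, e, d)))) = 1 + depth(f1(b, b, f1(b, e, d))) = 1 + 2 = 3
depth(f1(f1(f1(f2(b), b, f1(e, d, e)), f1(f1(d, d, e), f1(e, d, e), f2(e)), f1(d, e, f2(e))), f1(f2(d), d, d), f2(f1(b, b, f1(b, e, d))))) = 1 + max(3, 2, 3) = 4
depth(f1(d, e, d)) = 1 + max(0, 0, 0) = 1
depth(f2(f1(d, e, d))) = 1 + depth(f1(d, e, d)) = 1 + 1 = 2
depth(f1(f2(f1(e, d, d)), f1(f1(f1(f2(b), b, f1(e, d, e)), f1(f1(d, d, e), f1(e, d, e), f2(e)), f1(d, e, f2(e))), f1(f2(d), d, d), f2(f1(b, b, f1(b, e, d)))), f2(f1(d, e, d)))) = 1 + max(2, 4, 2) = 5
depth(f2(f1(f2(f1(e, d, d)), f1(f1(f1(f2(b), b, f1(e, d, e)), f1(f1(d, d, e), f1(e, d, e), f2(e)), f1(d, e, f2(e))), f1(f2(d), d, d), f2(f1(b, b, f1(b, e, d)))), f2(f1(d, e, d))))) = 1 + depth(f1(f2(f1(e, d, d)), f1(f1(f1(f2(b), b, f1(e, d, e)), f1(f1(d, d, e), f1(e, d, e), f2(e)), f1(d, e, f2(e))), f1(f2(d), d, d), f2(f1(b, b, f1(b, e, d)))), f2(f1(d, e, d)))) = 1 + 5 = 6
depth(f1(e, b, b)) = 1 + max(0, 0, 0) = 1
depth(f1(f2(d), e, f1(e, b, b))) = 1 + max(1, 0, 1) = 2
depth(f1(f1(f2(d), e, f1(e, b, b)), e, f2(b))) = 1 + max(2, 0, 1) = 3
depth(f2(f1(f1(f2(d), e, f1(e, b, b)), e, f2(b)))) = 1 + depth(f1(f1(f2(d), e, f1(e, b, b)), e, f2(b))) = 1 + 3 = 4
depth(f2(f2(f1(f1(f2(d), e, f1(e, b, b)), e, f2(b))))) = 1 + depth(f2(f1(f1(f2(d), e, f1(e, b, b)), e, f2(b)))) = 1 + 4 = 5
depth(f2(f2(f2(f1(f1(f2(d), e, f1(e, b, b)), e, f2(b)))))) = 1 + depth(f2(f2(f1(f1(f2(d), e, f1(e, b, b)), e, f2(b))))) = 1 + 5 = 6
depth(f1(b, d, e)) = 1 + max(0, 0, 0) = 1
depth(f1(f2(d), d, f1(b, d, e))) = 1 + max(1, 0, 1) = 2
depth(f1(f2(f1(f2(f1(e, d, d)), f1(f1(f1(f2(b), b, f1(e, d, e)), f1(f1(d, d, e), f1(e, d, e), f2(e)), f1(d, e, f2(e))), f1(f2(d), d, d), f2(f1(b, b, f1(b, e, d)))), f2(f1(d, e, d)))), f2(f2(f2(f1(f1(f2(d), e, f1(e, b, b)), e, f2(b))))), f1(f2(d), d, f1(b, d, e)))) = 1 + max(6, 6, 2) = 7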